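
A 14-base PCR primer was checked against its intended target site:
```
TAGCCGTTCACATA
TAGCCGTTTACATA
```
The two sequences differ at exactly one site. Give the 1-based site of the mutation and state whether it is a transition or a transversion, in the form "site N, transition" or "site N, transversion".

Site 9 changes C→T. C is a pyrimidine and T is a pyrimidine, so this is a transition.

site 9, transition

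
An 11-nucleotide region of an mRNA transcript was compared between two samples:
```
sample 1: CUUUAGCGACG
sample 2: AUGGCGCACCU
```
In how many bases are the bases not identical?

7

The sequences differ at bases 1, 3, 4, 5, 8, 9, 11 (1-based) — 7 in total.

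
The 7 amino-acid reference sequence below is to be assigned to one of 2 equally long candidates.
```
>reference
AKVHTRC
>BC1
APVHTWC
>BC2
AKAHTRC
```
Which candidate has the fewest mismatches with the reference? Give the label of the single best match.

BC2

BC1 differs at 2 residues; BC2 differs at 1 residue. The closest is BC2.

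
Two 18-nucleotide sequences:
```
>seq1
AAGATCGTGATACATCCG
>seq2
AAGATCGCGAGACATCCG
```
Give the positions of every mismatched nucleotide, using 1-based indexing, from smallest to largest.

Scanning 1-based: 8: T/C; 11: T/G.

8, 11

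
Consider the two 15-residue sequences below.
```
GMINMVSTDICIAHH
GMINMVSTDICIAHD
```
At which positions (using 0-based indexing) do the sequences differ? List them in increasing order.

Scanning 0-based: 14: H/D.

14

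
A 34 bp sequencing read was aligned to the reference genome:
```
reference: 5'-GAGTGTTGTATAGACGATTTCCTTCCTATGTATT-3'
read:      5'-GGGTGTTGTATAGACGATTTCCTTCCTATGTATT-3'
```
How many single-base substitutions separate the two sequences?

1

The sequences differ at sites 2 (1-based) — 1 in total.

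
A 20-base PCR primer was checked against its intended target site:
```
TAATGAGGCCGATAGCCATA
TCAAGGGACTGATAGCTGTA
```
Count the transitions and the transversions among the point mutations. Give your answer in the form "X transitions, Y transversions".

5 transitions, 2 transversions

Mismatches (1-based):
position 2: A→C (purine→pyrimidine, transversion)
position 4: T→A (pyrimidine→purine, transversion)
position 6: A→G (purine→purine, transition)
position 8: G→A (purine→purine, transition)
position 10: C→T (pyrimidine→pyrimidine, transition)
position 17: C→T (pyrimidine→pyrimidine, transition)
position 18: A→G (purine→purine, transition)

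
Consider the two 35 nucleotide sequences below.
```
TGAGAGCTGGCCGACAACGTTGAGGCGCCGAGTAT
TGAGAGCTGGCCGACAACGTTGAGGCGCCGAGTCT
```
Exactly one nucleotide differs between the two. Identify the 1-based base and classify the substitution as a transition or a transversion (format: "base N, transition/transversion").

Base 34 changes A→C. A is a purine and C is a pyrimidine, so this is a transversion.

base 34, transversion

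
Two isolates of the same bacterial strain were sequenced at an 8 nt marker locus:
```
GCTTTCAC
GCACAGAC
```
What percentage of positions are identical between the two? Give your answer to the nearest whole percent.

50%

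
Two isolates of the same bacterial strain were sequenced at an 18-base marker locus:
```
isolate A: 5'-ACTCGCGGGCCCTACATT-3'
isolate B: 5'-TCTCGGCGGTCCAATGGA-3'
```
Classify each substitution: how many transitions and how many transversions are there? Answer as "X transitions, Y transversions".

3 transitions, 6 transversions

Mismatches (1-based):
site 1: A→T (purine→pyrimidine, transversion)
site 6: C→G (pyrimidine→purine, transversion)
site 7: G→C (purine→pyrimidine, transversion)
site 10: C→T (pyrimidine→pyrimidine, transition)
site 13: T→A (pyrimidine→purine, transversion)
site 15: C→T (pyrimidine→pyrimidine, transition)
site 16: A→G (purine→purine, transition)
site 17: T→G (pyrimidine→purine, transversion)
site 18: T→A (pyrimidine→purine, transversion)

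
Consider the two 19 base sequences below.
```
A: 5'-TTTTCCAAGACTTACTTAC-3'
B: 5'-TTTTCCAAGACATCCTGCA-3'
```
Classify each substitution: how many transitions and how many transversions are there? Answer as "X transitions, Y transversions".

Transitions (purine↔purine or pyrimidine↔pyrimidine): none.
Transversions (purine↔pyrimidine): 12 T→A, 14 A→C, 17 T→G, 18 A→C, 19 C→A.

0 transitions, 5 transversions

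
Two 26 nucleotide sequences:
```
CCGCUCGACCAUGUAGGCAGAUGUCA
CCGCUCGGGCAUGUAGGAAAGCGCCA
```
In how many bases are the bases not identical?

7

The sequences differ at bases 8, 9, 18, 20, 21, 22, 24 (1-based) — 7 in total.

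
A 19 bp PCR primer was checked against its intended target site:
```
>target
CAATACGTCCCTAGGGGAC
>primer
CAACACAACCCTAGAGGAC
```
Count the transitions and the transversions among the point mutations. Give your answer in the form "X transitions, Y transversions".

3 transitions, 1 transversion

Transitions (purine↔purine or pyrimidine↔pyrimidine): 4 T→C, 7 G→A, 15 G→A.
Transversions (purine↔pyrimidine): 8 T→A.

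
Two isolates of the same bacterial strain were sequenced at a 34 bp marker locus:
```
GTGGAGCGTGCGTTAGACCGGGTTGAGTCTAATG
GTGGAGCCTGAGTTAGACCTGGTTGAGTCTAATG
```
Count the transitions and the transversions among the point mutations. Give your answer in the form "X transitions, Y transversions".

0 transitions, 3 transversions

Transitions (purine↔purine or pyrimidine↔pyrimidine): none.
Transversions (purine↔pyrimidine): 8 G→C, 11 C→A, 20 G→T.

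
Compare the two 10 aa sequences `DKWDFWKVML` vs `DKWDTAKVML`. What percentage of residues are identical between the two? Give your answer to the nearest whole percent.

80%

Mismatches at positions 5, 6 (1-based): 2 of 10.
Identical positions: 8/10 = 80% → 80%.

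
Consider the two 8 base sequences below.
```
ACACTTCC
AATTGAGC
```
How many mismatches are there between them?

6

The sequences differ at bases 2, 3, 4, 5, 6, 7 (1-based) — 6 in total.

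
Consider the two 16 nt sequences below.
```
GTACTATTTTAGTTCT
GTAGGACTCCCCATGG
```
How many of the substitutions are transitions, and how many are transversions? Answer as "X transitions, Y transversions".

Transitions (purine↔purine or pyrimidine↔pyrimidine): 7 T→C, 9 T→C, 10 T→C.
Transversions (purine↔pyrimidine): 4 C→G, 5 T→G, 11 A→C, 12 G→C, 13 T→A, 15 C→G, 16 T→G.

3 transitions, 7 transversions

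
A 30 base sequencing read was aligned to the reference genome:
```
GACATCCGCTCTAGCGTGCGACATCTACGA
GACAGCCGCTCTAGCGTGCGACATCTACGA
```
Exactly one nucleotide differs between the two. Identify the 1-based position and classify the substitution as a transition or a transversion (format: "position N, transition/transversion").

The sequences differ only at position 5: T→G (pyrimidine→purine), a transversion.

position 5, transversion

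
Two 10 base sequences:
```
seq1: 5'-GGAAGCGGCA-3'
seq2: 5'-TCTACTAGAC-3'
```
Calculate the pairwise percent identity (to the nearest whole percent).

8 positions differ (1, 2, 3, 5, 6, 7, 9, 10), so 2 of 10 match: 2/10 = 20%.

20%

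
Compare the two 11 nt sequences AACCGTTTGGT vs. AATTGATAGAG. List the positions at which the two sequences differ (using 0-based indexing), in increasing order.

2, 3, 5, 7, 9, 10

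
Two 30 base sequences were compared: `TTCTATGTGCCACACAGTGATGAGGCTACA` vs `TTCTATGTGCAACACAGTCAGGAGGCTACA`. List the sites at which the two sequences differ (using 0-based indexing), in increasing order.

Differences at site 10 (C→A), site 18 (G→C), site 20 (T→G).

10, 18, 20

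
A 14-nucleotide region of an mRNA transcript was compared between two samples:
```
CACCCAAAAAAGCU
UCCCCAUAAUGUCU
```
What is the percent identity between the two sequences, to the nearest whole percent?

57%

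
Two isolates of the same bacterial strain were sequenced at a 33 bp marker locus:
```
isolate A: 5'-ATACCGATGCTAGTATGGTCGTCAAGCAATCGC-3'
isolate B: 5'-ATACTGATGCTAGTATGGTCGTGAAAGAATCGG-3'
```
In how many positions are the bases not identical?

The sequences differ at positions 5, 23, 26, 27, 33 (1-based) — 5 in total.

5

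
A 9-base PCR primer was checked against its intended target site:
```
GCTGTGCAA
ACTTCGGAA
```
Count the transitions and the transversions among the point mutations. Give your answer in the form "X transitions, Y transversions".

2 transitions, 2 transversions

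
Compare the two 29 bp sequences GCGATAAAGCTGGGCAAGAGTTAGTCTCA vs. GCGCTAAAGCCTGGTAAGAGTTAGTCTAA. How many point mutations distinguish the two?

5

The sequences differ at sites 4, 11, 12, 15, 28 (1-based) — 5 in total.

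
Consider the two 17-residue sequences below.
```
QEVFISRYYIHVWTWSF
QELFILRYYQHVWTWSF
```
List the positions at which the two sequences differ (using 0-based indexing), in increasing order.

2, 5, 9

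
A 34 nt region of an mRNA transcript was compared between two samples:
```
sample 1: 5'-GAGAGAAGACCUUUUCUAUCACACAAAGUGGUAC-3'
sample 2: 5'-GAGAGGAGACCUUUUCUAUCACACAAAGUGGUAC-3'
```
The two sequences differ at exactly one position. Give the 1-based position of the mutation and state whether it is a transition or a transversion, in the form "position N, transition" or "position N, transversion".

The sequences differ only at position 6: A→G (purine→purine), a transition.

position 6, transition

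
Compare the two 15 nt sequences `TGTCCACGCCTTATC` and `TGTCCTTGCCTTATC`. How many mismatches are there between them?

The sequences differ at sites 6, 7 (1-based) — 2 in total.

2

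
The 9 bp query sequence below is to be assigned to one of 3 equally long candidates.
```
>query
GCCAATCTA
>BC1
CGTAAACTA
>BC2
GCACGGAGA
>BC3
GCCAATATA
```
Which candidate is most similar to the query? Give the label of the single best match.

BC3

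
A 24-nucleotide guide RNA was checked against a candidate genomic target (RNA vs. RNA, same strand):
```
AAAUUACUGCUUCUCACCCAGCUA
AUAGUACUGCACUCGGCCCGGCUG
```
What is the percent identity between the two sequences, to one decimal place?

Mismatches at positions 2, 4, 11, 12, 13, 14, 15, 16, 20, 24 (1-based): 10 of 24.
Identical positions: 14/24 = 58.33% → 58.3%.

58.3%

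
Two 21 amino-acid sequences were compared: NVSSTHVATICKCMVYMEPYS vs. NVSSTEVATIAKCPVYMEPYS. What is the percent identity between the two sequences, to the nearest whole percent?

Mismatches at positions 6, 11, 14 (1-based): 3 of 21.
Identical positions: 18/21 = 85.71% → 86%.

86%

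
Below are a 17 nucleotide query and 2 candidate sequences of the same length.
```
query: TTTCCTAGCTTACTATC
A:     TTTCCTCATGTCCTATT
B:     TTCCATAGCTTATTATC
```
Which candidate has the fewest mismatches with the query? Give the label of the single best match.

Hamming distances to query — A: 6; B: 3.
Smallest is B with 3 mismatches.

B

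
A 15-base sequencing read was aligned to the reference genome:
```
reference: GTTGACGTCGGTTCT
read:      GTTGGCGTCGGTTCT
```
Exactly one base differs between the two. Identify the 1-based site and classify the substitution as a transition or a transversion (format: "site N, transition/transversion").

site 5, transition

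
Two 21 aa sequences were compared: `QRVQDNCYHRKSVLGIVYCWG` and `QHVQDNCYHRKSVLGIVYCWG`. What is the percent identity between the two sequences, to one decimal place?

1 position differs (2), so 20 of 21 match: 20/21 = 95.24%.

95.2%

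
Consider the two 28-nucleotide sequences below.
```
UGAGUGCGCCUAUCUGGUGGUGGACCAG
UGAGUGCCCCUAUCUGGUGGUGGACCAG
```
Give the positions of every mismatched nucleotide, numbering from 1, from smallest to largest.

Scanning 1-based: 8: G/C.

8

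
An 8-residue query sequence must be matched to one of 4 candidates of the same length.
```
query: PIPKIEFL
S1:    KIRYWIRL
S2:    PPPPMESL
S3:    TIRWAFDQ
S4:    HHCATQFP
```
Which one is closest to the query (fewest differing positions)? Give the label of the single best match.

S2

S1 differs at 6 positions; S2 differs at 4 positions; S3 differs at 7 positions; S4 differs at 7 positions. The closest is S2.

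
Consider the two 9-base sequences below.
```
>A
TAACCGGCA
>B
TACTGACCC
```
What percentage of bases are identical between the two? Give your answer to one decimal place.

33.3%

6 positions differ (3, 4, 5, 6, 7, 9), so 3 of 9 match: 3/9 = 33.33%.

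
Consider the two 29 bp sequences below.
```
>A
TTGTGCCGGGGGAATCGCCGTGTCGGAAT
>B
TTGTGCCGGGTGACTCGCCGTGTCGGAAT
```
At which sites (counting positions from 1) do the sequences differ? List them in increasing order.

11, 14

Differences at site 11 (G→T), site 14 (A→C).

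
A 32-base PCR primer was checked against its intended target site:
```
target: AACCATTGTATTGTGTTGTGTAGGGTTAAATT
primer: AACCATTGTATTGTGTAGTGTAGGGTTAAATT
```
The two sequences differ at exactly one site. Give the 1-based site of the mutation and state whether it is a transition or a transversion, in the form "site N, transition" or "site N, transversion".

Site 17 changes T→A. T is a pyrimidine and A is a purine, so this is a transversion.

site 17, transversion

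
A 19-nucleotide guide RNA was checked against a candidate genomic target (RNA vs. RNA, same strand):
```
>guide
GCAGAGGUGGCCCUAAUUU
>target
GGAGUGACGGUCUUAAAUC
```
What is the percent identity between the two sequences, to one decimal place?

Mismatches at positions 2, 5, 7, 8, 11, 13, 17, 19 (1-based): 8 of 19.
Identical positions: 11/19 = 57.89% → 57.9%.

57.9%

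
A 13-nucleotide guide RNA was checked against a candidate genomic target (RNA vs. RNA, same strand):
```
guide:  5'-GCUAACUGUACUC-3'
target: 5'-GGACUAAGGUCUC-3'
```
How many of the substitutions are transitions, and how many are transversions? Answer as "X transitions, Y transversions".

Transitions (purine↔purine or pyrimidine↔pyrimidine): none.
Transversions (purine↔pyrimidine): 2 C→G, 3 U→A, 4 A→C, 5 A→U, 6 C→A, 7 U→A, 9 U→G, 10 A→U.

0 transitions, 8 transversions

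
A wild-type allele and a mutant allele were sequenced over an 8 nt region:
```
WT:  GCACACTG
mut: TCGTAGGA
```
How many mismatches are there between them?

The sequences differ at positions 1, 3, 4, 6, 7, 8 (1-based) — 6 in total.

6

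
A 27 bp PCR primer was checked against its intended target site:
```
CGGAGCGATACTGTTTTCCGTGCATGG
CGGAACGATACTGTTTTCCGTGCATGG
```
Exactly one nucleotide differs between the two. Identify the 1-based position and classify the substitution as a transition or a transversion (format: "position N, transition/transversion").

Position 5 changes G→A. G is a purine and A is a purine, so this is a transition.

position 5, transition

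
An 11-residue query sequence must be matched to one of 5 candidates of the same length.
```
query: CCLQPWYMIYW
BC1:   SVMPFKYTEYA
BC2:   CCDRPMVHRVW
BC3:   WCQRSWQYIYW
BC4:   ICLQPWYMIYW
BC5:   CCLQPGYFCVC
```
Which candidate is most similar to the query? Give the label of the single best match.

BC1 differs at 9 residues; BC2 differs at 7 residues; BC3 differs at 6 residues; BC4 differs at 1 residue; BC5 differs at 5 residues. The closest is BC4.

BC4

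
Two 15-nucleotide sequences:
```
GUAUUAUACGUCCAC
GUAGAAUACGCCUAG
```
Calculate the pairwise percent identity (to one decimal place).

5 positions differ (4, 5, 11, 13, 15), so 10 of 15 match: 10/15 = 66.67%.

66.7%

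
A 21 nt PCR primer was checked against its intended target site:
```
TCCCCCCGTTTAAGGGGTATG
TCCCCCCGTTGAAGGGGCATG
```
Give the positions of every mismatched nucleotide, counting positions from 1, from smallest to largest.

Differences at position 11 (T→G), position 18 (T→C).

11, 18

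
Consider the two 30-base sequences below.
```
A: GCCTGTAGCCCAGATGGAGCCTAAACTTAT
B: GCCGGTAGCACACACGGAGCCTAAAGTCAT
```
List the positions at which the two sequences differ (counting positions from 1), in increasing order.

4, 10, 13, 15, 26, 28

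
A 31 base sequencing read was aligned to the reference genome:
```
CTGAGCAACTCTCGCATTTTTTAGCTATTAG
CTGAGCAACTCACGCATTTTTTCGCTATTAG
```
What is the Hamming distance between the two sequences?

2

The sequences differ at bases 12, 23 (1-based) — 2 in total.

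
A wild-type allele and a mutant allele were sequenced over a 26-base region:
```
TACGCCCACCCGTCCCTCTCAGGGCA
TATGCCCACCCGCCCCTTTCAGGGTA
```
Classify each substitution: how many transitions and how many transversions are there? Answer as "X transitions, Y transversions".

4 transitions, 0 transversions

Transitions (purine↔purine or pyrimidine↔pyrimidine): 3 C→T, 13 T→C, 18 C→T, 25 C→T.
Transversions (purine↔pyrimidine): none.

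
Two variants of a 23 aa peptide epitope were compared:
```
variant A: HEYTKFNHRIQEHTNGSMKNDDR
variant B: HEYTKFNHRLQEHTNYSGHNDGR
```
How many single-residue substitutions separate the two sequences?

5

Mismatches (1-based): residue 10: I→L; residue 16: G→Y; residue 18: M→G; residue 19: K→H; residue 22: D→G.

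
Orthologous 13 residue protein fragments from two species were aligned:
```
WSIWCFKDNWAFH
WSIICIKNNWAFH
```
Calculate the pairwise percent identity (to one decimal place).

76.9%

Mismatches at positions 4, 6, 8 (1-based): 3 of 13.
Identical positions: 10/13 = 76.92% → 76.9%.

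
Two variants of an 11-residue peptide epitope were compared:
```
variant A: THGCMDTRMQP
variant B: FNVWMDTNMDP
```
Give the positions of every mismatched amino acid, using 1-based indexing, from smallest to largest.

1, 2, 3, 4, 8, 10

Scanning 1-based: 1: T/F; 2: H/N; 3: G/V; 4: C/W; 8: R/N; 10: Q/D.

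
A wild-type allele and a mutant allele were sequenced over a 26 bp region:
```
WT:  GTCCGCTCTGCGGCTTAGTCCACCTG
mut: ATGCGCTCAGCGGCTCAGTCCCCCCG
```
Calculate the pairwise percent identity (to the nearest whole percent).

77%

Mismatches at positions 1, 3, 9, 16, 22, 25 (1-based): 6 of 26.
Identical positions: 20/26 = 76.92% → 77%.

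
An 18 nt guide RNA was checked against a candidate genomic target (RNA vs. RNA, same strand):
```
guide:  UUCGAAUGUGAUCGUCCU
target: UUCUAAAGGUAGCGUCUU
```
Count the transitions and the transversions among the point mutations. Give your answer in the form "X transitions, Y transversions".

Transitions (purine↔purine or pyrimidine↔pyrimidine): 17 C→U.
Transversions (purine↔pyrimidine): 4 G→U, 7 U→A, 9 U→G, 10 G→U, 12 U→G.

1 transition, 5 transversions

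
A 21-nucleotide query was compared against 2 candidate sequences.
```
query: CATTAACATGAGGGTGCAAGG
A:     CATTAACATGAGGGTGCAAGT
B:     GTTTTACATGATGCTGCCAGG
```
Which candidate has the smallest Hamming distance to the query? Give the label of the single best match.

A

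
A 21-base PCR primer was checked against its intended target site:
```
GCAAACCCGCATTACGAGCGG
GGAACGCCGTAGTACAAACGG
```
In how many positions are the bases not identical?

7

Comparing position by position, 7 positions differ: 2 (C/G), 5 (A/C), 6 (C/G), 10 (C/T), 12 (T/G), 16 (G/A), 18 (G/A).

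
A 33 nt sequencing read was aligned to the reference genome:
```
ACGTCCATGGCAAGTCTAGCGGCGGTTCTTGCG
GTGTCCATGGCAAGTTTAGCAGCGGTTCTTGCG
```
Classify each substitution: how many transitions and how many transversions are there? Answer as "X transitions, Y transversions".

4 transitions, 0 transversions

Mismatches (1-based):
base 1: A→G (purine→purine, transition)
base 2: C→T (pyrimidine→pyrimidine, transition)
base 16: C→T (pyrimidine→pyrimidine, transition)
base 21: G→A (purine→purine, transition)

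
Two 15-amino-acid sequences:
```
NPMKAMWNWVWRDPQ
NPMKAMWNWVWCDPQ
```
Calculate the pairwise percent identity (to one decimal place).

Mismatch at position 12 (1-based): 1 of 15.
Identical positions: 14/15 = 93.33% → 93.3%.

93.3%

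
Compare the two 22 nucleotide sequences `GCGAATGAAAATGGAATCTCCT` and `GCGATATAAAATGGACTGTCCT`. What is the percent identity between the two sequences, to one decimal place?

77.3%

Mismatches at positions 5, 6, 7, 16, 18 (1-based): 5 of 22.
Identical positions: 17/22 = 77.27% → 77.3%.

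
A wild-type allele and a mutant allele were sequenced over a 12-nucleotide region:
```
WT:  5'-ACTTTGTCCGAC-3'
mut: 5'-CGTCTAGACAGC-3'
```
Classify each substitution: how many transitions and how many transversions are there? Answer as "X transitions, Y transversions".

Transitions (purine↔purine or pyrimidine↔pyrimidine): 4 T→C, 6 G→A, 10 G→A, 11 A→G.
Transversions (purine↔pyrimidine): 1 A→C, 2 C→G, 7 T→G, 8 C→A.

4 transitions, 4 transversions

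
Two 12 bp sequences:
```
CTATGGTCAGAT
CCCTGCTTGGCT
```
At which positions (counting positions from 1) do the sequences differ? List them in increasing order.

2, 3, 6, 8, 9, 11

Differences at position 2 (T→C), position 3 (A→C), position 6 (G→C), position 8 (C→T), position 9 (A→G), position 11 (A→C).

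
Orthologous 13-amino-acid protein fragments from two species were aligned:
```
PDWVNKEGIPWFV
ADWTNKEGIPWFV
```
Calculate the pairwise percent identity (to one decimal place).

84.6%

Mismatches at positions 1, 4 (1-based): 2 of 13.
Identical positions: 11/13 = 84.62% → 84.6%.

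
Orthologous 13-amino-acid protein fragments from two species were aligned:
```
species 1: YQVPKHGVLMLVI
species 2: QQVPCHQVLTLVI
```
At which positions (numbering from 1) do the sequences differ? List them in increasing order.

1, 5, 7, 10

Scanning 1-based: 1: Y/Q; 5: K/C; 7: G/Q; 10: M/T.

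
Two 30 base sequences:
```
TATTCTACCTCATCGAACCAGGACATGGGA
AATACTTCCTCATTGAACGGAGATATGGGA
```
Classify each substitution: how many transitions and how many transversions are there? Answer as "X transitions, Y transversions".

4 transitions, 4 transversions

Mismatches (1-based):
position 1: T→A (pyrimidine→purine, transversion)
position 4: T→A (pyrimidine→purine, transversion)
position 7: A→T (purine→pyrimidine, transversion)
position 14: C→T (pyrimidine→pyrimidine, transition)
position 19: C→G (pyrimidine→purine, transversion)
position 20: A→G (purine→purine, transition)
position 21: G→A (purine→purine, transition)
position 24: C→T (pyrimidine→pyrimidine, transition)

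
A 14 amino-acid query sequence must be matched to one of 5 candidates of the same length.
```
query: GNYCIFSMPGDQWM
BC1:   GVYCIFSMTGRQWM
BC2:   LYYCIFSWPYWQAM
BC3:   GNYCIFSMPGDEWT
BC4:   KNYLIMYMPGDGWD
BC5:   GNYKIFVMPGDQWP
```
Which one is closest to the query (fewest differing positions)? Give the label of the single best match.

BC3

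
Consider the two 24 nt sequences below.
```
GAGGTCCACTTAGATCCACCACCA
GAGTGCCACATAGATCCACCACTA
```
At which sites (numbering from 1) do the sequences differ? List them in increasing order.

Differences at site 4 (G→T), site 5 (T→G), site 10 (T→A), site 23 (C→T).

4, 5, 10, 23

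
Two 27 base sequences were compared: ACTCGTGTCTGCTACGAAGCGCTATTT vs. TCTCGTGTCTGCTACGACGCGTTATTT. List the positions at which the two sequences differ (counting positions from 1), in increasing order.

1, 18, 22

Scanning 1-based: 1: A/T; 18: A/C; 22: C/T.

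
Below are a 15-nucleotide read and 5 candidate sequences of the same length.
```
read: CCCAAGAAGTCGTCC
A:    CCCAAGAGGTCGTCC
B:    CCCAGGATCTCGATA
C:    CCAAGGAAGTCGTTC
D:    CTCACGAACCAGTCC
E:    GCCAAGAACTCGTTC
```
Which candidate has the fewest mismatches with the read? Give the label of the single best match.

A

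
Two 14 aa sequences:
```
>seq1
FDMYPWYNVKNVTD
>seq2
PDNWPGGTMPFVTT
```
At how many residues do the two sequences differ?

Comparing position by position, 10 residues differ: 1 (F/P), 3 (M/N), 4 (Y/W), 6 (W/G), 7 (Y/G), 8 (N/T), 9 (V/M), 10 (K/P), 11 (N/F), 14 (D/T).

10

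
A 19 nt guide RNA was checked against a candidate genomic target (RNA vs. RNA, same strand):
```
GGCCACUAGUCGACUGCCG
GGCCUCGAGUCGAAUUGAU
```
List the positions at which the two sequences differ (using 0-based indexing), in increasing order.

Scanning 0-based: 4: A/U; 6: U/G; 13: C/A; 15: G/U; 16: C/G; 17: C/A; 18: G/U.

4, 6, 13, 15, 16, 17, 18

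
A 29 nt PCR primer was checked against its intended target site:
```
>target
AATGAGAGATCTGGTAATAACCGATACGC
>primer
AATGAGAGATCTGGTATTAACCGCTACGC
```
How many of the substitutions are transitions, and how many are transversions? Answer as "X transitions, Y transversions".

0 transitions, 2 transversions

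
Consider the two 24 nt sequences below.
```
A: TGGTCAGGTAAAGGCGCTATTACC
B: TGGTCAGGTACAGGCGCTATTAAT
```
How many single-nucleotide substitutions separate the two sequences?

The sequences differ at sites 11, 23, 24 (1-based) — 3 in total.

3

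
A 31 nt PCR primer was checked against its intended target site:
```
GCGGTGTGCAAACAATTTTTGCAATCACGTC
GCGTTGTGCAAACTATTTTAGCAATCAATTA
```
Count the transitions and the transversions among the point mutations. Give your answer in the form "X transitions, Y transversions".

Transitions (purine↔purine or pyrimidine↔pyrimidine): none.
Transversions (purine↔pyrimidine): 4 G→T, 14 A→T, 20 T→A, 28 C→A, 29 G→T, 31 C→A.

0 transitions, 6 transversions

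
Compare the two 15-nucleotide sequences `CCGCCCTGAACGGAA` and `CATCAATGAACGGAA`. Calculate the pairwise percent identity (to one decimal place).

73.3%

4 positions differ (2, 3, 5, 6), so 11 of 15 match: 11/15 = 73.33%.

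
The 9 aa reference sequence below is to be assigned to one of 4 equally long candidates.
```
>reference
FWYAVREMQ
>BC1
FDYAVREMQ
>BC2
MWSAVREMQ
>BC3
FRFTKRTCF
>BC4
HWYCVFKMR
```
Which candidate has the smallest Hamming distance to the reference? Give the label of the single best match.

BC1

Hamming distances to reference — BC1: 1; BC2: 2; BC3: 7; BC4: 5.
Smallest is BC1 with 1 mismatch.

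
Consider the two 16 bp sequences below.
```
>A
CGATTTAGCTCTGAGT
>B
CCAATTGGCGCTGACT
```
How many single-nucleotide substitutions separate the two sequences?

5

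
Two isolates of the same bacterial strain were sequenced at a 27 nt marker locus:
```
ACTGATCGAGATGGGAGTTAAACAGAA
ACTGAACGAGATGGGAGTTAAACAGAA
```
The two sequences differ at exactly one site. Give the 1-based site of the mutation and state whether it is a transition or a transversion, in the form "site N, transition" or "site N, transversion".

The sequences differ only at site 6: T→A (pyrimidine→purine), a transversion.

site 6, transversion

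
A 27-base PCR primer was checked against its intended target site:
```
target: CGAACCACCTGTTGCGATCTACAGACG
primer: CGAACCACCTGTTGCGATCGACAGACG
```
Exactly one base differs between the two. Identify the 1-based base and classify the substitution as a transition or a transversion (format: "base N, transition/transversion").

The sequences differ only at base 20: T→G (pyrimidine→purine), a transversion.

base 20, transversion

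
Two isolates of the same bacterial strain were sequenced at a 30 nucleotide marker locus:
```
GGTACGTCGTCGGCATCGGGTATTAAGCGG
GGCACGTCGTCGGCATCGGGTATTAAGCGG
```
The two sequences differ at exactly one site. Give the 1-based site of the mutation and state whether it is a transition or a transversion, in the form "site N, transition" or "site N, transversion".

Site 3 changes T→C. T is a pyrimidine and C is a pyrimidine, so this is a transition.

site 3, transition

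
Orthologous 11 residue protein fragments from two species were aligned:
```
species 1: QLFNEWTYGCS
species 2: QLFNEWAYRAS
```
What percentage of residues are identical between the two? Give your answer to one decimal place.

3 positions differ (7, 9, 10), so 8 of 11 match: 8/11 = 72.73%.

72.7%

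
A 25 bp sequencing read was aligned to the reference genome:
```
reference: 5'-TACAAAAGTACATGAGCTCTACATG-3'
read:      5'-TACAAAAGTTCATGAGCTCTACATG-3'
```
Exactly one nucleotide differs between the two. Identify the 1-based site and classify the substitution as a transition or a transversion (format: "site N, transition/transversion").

site 10, transversion

The sequences differ only at site 10: A→T (purine→pyrimidine), a transversion.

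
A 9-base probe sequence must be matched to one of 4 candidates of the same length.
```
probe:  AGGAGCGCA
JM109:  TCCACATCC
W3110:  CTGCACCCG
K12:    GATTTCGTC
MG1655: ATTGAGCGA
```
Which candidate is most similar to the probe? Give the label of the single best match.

JM109 differs at 7 bases; W3110 differs at 6 bases; K12 differs at 7 bases; MG1655 differs at 7 bases. The closest is W3110.

W3110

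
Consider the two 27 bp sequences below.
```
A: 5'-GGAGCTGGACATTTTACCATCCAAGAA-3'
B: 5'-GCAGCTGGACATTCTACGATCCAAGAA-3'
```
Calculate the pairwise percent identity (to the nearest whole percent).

89%

Mismatches at positions 2, 14, 18 (1-based): 3 of 27.
Identical positions: 24/27 = 88.89% → 89%.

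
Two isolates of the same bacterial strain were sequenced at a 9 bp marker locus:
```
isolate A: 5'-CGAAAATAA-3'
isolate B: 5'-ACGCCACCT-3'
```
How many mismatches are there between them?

8

The sequences differ at positions 1, 2, 3, 4, 5, 7, 8, 9 (1-based) — 8 in total.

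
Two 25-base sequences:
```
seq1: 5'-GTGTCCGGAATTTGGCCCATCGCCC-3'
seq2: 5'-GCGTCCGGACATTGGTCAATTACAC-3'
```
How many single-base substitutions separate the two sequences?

8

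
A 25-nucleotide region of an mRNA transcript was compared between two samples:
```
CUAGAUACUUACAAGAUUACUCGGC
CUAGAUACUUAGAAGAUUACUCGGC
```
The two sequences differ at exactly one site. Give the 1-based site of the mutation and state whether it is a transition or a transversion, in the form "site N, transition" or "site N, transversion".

The sequences differ only at site 12: C→G (pyrimidine→purine), a transversion.

site 12, transversion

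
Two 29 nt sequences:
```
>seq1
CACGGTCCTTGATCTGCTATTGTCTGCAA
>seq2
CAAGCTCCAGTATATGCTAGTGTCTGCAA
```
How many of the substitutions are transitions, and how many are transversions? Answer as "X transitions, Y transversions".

0 transitions, 7 transversions

Mismatches (1-based):
base 3: C→A (pyrimidine→purine, transversion)
base 5: G→C (purine→pyrimidine, transversion)
base 9: T→A (pyrimidine→purine, transversion)
base 10: T→G (pyrimidine→purine, transversion)
base 11: G→T (purine→pyrimidine, transversion)
base 14: C→A (pyrimidine→purine, transversion)
base 20: T→G (pyrimidine→purine, transversion)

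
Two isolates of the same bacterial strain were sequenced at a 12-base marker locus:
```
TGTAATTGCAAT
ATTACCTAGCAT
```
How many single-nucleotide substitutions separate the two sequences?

7

The sequences differ at sites 1, 2, 5, 6, 8, 9, 10 (1-based) — 7 in total.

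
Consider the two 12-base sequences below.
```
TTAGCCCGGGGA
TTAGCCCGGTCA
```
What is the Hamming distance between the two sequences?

2

Comparing position by position, 2 sites differ: 10 (G/T), 11 (G/C).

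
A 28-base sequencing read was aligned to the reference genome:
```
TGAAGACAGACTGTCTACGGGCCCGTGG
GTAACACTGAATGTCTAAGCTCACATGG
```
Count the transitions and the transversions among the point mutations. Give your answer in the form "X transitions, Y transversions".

Transitions (purine↔purine or pyrimidine↔pyrimidine): 25 G→A.
Transversions (purine↔pyrimidine): 1 T→G, 2 G→T, 5 G→C, 8 A→T, 11 C→A, 18 C→A, 20 G→C, 21 G→T, 23 C→A.

1 transition, 9 transversions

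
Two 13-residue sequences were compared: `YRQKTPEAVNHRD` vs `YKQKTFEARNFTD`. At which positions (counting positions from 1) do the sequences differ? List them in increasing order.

Scanning 1-based: 2: R/K; 6: P/F; 9: V/R; 11: H/F; 12: R/T.

2, 6, 9, 11, 12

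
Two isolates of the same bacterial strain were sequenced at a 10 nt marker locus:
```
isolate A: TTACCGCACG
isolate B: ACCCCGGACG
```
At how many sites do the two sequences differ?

4

Comparing position by position, 4 sites differ: 1 (T/A), 2 (T/C), 3 (A/C), 7 (C/G).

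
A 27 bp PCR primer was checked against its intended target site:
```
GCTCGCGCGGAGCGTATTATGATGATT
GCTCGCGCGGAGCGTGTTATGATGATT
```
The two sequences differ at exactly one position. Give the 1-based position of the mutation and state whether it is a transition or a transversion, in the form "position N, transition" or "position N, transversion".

position 16, transition

The sequences differ only at position 16: A→G (purine→purine), a transition.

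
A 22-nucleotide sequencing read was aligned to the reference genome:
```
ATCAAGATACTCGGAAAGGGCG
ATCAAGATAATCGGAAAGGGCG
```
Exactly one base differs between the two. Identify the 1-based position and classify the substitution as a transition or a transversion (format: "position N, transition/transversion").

The sequences differ only at position 10: C→A (pyrimidine→purine), a transversion.

position 10, transversion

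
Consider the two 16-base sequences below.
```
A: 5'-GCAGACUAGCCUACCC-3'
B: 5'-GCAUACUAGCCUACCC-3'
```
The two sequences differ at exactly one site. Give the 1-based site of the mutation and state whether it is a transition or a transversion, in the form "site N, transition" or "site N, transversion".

Site 4 changes G→U. G is a purine and U is a pyrimidine, so this is a transversion.

site 4, transversion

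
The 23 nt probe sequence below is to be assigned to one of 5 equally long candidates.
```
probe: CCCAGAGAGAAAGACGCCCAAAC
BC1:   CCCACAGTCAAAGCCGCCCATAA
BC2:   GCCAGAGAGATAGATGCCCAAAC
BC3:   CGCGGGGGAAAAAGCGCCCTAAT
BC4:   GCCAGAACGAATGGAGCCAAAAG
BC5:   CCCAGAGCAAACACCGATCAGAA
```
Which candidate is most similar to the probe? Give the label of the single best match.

BC2

BC1 differs at 6 positions; BC2 differs at 3 positions; BC3 differs at 9 positions; BC4 differs at 8 positions; BC5 differs at 9 positions. The closest is BC2.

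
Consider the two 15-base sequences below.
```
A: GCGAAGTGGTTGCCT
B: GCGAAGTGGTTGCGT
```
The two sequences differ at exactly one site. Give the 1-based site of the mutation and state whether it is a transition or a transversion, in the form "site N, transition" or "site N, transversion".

Site 14 changes C→G. C is a pyrimidine and G is a purine, so this is a transversion.

site 14, transversion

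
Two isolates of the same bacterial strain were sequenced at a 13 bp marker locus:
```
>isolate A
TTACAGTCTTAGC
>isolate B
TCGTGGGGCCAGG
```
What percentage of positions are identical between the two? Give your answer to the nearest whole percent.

31%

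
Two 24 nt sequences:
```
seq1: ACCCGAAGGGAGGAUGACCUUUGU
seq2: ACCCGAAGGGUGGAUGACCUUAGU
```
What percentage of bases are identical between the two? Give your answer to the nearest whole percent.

92%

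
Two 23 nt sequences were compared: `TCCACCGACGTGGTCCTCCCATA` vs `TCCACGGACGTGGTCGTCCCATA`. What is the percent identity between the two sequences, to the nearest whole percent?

91%

Mismatches at positions 6, 16 (1-based): 2 of 23.
Identical positions: 21/23 = 91.3% → 91%.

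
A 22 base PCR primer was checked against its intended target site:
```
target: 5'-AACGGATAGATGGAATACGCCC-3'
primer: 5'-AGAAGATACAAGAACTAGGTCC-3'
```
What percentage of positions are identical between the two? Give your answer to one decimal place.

59.1%

Mismatches at positions 2, 3, 4, 9, 11, 13, 15, 18, 20 (1-based): 9 of 22.
Identical positions: 13/22 = 59.09% → 59.1%.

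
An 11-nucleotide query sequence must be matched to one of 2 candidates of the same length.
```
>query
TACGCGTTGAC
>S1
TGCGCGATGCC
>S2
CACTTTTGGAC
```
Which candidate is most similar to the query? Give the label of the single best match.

Hamming distances to query — S1: 3; S2: 5.
Smallest is S1 with 3 mismatches.

S1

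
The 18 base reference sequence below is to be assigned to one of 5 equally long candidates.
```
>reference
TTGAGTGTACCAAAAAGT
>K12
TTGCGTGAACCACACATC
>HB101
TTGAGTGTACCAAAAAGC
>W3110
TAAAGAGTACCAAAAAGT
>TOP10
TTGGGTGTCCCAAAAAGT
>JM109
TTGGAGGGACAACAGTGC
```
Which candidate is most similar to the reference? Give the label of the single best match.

HB101

Hamming distances to reference — K12: 6; HB101: 1; W3110: 3; TOP10: 2; JM109: 9.
Smallest is HB101 with 1 mismatch.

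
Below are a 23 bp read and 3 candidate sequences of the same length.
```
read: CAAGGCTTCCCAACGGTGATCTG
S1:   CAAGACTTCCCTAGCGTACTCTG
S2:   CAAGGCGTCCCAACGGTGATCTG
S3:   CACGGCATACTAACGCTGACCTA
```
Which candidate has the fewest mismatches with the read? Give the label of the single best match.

S2

S1 differs at 6 positions; S2 differs at 1 position; S3 differs at 7 positions. The closest is S2.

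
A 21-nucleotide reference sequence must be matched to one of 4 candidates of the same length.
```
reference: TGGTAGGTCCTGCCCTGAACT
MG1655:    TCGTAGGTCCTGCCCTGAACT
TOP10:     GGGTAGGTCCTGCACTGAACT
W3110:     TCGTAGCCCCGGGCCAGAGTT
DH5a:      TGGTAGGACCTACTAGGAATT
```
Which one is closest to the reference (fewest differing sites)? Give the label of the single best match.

MG1655

Hamming distances to reference — MG1655: 1; TOP10: 2; W3110: 8; DH5a: 6.
Smallest is MG1655 with 1 mismatch.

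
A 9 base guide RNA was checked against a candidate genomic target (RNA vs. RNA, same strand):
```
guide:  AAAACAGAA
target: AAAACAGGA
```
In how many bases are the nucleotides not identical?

1

The sequences differ at bases 8 (1-based) — 1 in total.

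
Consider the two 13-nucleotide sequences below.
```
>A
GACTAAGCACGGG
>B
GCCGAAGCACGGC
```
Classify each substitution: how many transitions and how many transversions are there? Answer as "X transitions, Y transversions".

0 transitions, 3 transversions

Transitions (purine↔purine or pyrimidine↔pyrimidine): none.
Transversions (purine↔pyrimidine): 2 A→C, 4 T→G, 13 G→C.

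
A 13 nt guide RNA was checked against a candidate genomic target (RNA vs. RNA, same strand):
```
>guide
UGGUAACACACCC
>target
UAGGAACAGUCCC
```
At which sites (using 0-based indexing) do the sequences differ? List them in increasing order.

Differences at site 1 (G→A), site 3 (U→G), site 8 (C→G), site 9 (A→U).

1, 3, 8, 9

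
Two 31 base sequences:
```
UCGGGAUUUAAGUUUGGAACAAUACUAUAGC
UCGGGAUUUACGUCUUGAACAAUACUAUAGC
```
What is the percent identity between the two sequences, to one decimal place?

90.3%

Mismatches at positions 11, 14, 16 (1-based): 3 of 31.
Identical positions: 28/31 = 90.32% → 90.3%.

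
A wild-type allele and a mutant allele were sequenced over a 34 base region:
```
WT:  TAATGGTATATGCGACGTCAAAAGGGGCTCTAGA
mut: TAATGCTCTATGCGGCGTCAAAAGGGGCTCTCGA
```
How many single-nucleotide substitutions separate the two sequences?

The sequences differ at positions 6, 8, 15, 32 (1-based) — 4 in total.

4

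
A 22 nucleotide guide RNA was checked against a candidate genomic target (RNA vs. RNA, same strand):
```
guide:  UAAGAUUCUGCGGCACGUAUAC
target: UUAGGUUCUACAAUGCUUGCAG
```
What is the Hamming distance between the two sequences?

11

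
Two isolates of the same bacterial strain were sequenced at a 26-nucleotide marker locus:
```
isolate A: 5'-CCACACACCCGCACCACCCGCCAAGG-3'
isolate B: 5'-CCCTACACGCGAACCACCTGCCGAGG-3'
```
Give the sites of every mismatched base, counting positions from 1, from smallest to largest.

Scanning 1-based: 3: A/C; 4: C/T; 9: C/G; 12: C/A; 19: C/T; 23: A/G.

3, 4, 9, 12, 19, 23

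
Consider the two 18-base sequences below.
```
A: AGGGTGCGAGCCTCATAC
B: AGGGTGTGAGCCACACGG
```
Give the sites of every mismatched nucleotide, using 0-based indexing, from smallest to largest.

Differences at site 6 (C→T), site 12 (T→A), site 15 (T→C), site 16 (A→G), site 17 (C→G).

6, 12, 15, 16, 17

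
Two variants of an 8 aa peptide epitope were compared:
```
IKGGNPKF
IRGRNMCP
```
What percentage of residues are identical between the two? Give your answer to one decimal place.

37.5%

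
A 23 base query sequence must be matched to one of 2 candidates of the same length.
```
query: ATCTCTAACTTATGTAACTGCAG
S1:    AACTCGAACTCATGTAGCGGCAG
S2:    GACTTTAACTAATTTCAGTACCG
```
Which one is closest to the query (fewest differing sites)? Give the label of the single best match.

S1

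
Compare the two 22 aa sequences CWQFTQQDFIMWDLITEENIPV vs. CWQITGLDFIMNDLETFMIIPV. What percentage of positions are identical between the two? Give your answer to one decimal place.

63.6%

8 positions differ (4, 6, 7, 12, 15, 17, 18, 19), so 14 of 22 match: 14/22 = 63.64%.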